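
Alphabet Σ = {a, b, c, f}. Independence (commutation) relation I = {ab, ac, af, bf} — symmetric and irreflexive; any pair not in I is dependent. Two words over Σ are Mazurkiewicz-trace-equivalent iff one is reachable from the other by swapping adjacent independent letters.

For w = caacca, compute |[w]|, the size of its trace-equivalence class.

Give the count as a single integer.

piece 0:c — minimal
piece 1:a — minimal
piece 2:a rests on {1:a}
piece 3:c rests on {0:c}
piece 4:c rests on {3:c}
piece 5:a rests on {2:a}
minimal pieces: {0:c, 1:a}
ways to finish when only these pieces remain (= sum over removing one remaining piece with nothing left below it):
  1 left: {4}→1  {5}→1
  2 left: {2,5}→1  {3,4}→1  {4,5}→2
  3 left: {0,3,4}→1  {1,2,5}→1  {2,4,5}→3  {3,4,5}→3
  4 left: {0,3,4,5}→4  {1,2,4,5}→4  {2,3,4,5}→6
  placing 0:c first → 10 extensions
  placing 1:a first → 10 extensions
total linear extensions = 20

20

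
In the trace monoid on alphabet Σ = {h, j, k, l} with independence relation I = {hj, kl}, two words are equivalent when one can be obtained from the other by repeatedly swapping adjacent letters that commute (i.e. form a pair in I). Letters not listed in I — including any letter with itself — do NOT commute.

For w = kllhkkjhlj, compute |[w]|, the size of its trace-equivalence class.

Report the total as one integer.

6

piece 0:k — minimal
piece 1:l — minimal
piece 2:l rests on {1:l}
piece 3:h rests on {0:k, 2:l}
piece 4:k rests on {3:h}
piece 5:k rests on {4:k}
piece 6:j rests on {5:k}
piece 7:h rests on {5:k}
piece 8:l rests on {6:j, 7:h}
piece 9:j rests on {8:l}
minimal pieces: {0:k, 1:l}
ways to finish when only these pieces remain (= sum over removing one remaining piece with nothing left below it):
  1 left: {9}→1
  2 left: {8,9}→1
  3 left: {6,8,9}→1  {7,8,9}→1
  4 left: {6,7,8,9}→2
  5 left: {5,6,7,8,9}→2
  6 left: {4,5,6,7,8,9}→2
  7 left: {3,4,5,6,7,8,9}→2
  8 left: {0,3,4,5,6,7,8,9}→2  {2,3,4,5,6,7,8,9}→2
  placing 0:k first → 2 extensions
  placing 1:l first → 4 extensions
total linear extensions = 6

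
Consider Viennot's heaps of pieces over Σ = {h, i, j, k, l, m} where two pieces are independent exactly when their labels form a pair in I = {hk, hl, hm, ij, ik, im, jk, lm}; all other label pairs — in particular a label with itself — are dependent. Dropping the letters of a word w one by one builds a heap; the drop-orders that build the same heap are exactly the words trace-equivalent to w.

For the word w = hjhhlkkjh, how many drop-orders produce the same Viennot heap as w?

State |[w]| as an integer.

31

piece 0:h — minimal
piece 1:j rests on {0:h}
piece 2:h rests on {1:j}
piece 3:h rests on {2:h}
piece 4:l rests on {1:j}
piece 5:k rests on {4:l}
piece 6:k rests on {5:k}
piece 7:j rests on {3:h, 4:l}
piece 8:h rests on {7:j}
minimal pieces: {0:h}
ways to finish when only these pieces remain (= sum over removing one remaining piece with nothing left below it):
  1 left: {6}→1  {8}→1
  2 left: {5,6}→1  {6,8}→2  {7,8}→1
  3 left: {3,7,8}→1  {5,6,8}→3  {6,7,8}→3
  4 left: {2,3,7,8}→1  {3,6,7,8}→4  {5,6,7,8}→6
  5 left: {2,3,6,7,8}→5  {3,5,6,7,8}→10  {4,5,6,7,8}→6
  6 left: {2,3,5,6,7,8}→15  {3,4,5,6,7,8}→16
  7 left: {2,3,4,5,6,7,8}→31
  placing 0:h first → 31 extensions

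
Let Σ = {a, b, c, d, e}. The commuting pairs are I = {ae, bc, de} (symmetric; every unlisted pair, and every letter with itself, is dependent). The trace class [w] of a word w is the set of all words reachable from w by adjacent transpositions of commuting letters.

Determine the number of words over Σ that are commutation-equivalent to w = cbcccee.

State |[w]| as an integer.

piece 0:c — minimal
piece 1:b — minimal
piece 2:c rests on {0:c}
piece 3:c rests on {2:c}
piece 4:c rests on {3:c}
piece 5:e rests on {1:b, 4:c}
piece 6:e rests on {5:e}
minimal pieces: {0:c, 1:b}
ways to finish when only these pieces remain (= sum over removing one remaining piece with nothing left below it):
  1 left: {6}→1
  2 left: {5,6}→1
  3 left: {1,5,6}→1  {4,5,6}→1
  4 left: {1,4,5,6}→2  {3,4,5,6}→1
  5 left: {1,3,4,5,6}→3  {2,3,4,5,6}→1
  placing 0:c first → 4 extensions
  placing 1:b first → 1 extensions
total linear extensions = 5

5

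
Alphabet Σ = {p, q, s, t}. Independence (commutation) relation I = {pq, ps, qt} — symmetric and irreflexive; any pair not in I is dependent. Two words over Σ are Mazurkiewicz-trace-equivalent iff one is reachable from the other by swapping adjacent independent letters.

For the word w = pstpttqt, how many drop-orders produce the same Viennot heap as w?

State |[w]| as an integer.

drop 0:p onto floor
drop 1:s onto floor
drop 2:t onto {0:p, 1:s}
drop 3:p onto {2:t}
drop 4:t onto {3:p}
drop 5:t onto {4:t}
drop 6:q onto {1:s}
drop 7:t onto {5:t}
ground layer = {0:p, 1:s}
drop-orders for the pieces not yet dropped (sum over which currently-grounded one goes next):
  1 to go: {6} 1  {7} 1
  2 to go: {5,7} 1  {6,7} 2
  3 to go: {4,5,7} 1  {5,6,7} 3
  4 to go: {3,4,5,7} 1  {4,5,6,7} 4
  5 to go: {2,3,4,5,7} 1  {3,4,5,6,7} 5
  6 to go: {0,2,3,4,5,7} 1  {2,3,4,5,6,7} 6
  if 0:p drops first: 6 orders
  if 1:s drops first: 7 orders
heap linearizations: 13

13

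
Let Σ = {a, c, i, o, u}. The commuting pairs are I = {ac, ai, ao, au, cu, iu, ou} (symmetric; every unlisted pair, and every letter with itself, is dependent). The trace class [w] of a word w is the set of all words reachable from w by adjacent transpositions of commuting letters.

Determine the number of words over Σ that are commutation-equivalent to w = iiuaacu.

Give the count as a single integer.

piece 0:i — minimal
piece 1:i rests on {0:i}
piece 2:u — minimal
piece 3:a — minimal
piece 4:a rests on {3:a}
piece 5:c rests on {1:i}
piece 6:u rests on {2:u}
minimal pieces: {0:i, 2:u, 3:a}
ways to finish when only these pieces remain (= sum over removing one remaining piece with nothing left below it):
  1 left: {4}→1  {5}→1  {6}→1
  2 left: {1,5}→1  {2,6}→1  {3,4}→1  {4,5}→2  {4,6}→2  {5,6}→2
  3 left: {0,1,5}→1  {1,4,5}→3  {1,5,6}→3  {2,4,6}→3  {2,5,6}→3  {3,4,5}→3  {3,4,6}→3  {4,5,6}→6
  4 left: {0,1,4,5}→4  {0,1,5,6}→4  {1,2,5,6}→6  {1,3,4,5}→6  {1,4,5,6}→12  {2,3,4,6}→6  {2,4,5,6}→12  {3,4,5,6}→12
  5 left: {0,1,2,5,6}→10  {0,1,3,4,5}→10  {0,1,4,5,6}→20  {1,2,4,5,6}→30  {1,3,4,5,6}→30  {2,3,4,5,6}→30
  placing 0:i first → 90 extensions
  placing 2:u first → 60 extensions
  placing 3:a first → 60 extensions
total linear extensions = 210

210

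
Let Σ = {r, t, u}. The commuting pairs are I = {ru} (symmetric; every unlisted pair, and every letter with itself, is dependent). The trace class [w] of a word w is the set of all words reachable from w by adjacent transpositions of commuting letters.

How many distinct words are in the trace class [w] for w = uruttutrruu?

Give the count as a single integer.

#0=u has no predecessor
#1=r has no predecessor
#2=u depends on [0:u]
#3=t depends on [1:r, 2:u]
#4=t depends on [3:t]
#5=u depends on [4:t]
#6=t depends on [5:u]
#7=r depends on [6:t]
#8=r depends on [7:r]
#9=u depends on [6:t]
#10=u depends on [9:u]
sources: [0:u, 1:r]
N(rest) = Σ N(rest − s) over sources s of rest; N(one piece) = 1:
  size 1 → [8]=1  [10]=1
  size 2 → [7,8]=1  [8,10]=2  [9,10]=1
  size 3 → [7,8,10]=3  [8,9,10]=3
  size 4 → [7,8,9,10]=6
  size 5 → [6,7,8,9,10]=6
  size 6 → [5,6,7,8,9,10]=6
  size 7 → [4,5,6,7,8,9,10]=6
  size 8 → [3,4,5,6,7,8,9,10]=6
  size 9 → [1,3,4,5,6,7,8,9,10]=6  [2,3,4,5,6,7,8,9,10]=6
  first=0(u) contributes 12
  first=1(r) contributes 6
|[w]| = 18

18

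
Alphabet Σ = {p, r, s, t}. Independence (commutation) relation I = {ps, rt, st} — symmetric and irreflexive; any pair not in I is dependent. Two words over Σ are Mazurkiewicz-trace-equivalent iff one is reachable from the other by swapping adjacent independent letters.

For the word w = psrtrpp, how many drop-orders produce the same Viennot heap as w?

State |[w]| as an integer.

piece 0:p — minimal
piece 1:s — minimal
piece 2:r rests on {0:p, 1:s}
piece 3:t rests on {0:p}
piece 4:r rests on {2:r}
piece 5:p rests on {3:t, 4:r}
piece 6:p rests on {5:p}
minimal pieces: {0:p, 1:s}
ways to finish when only these pieces remain (= sum over removing one remaining piece with nothing left below it):
  1 left: {6}→1
  2 left: {5,6}→1
  3 left: {3,5,6}→1  {4,5,6}→1
  4 left: {2,4,5,6}→1  {3,4,5,6}→2
  5 left: {1,2,4,5,6}→1  {2,3,4,5,6}→3
  placing 0:p first → 4 extensions
  placing 1:s first → 3 extensions
total linear extensions = 7

7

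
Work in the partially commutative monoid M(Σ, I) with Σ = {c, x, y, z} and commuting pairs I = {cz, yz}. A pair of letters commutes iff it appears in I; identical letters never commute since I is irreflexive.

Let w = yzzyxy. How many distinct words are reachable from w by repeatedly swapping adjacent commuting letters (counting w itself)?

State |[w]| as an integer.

0(y) covers ∅
1(z) covers ∅
2(z) covers 1:z
3(y) covers 0:y
4(x) covers 2:z, 3:y
5(y) covers 4:x
floor of heap: 0:y, 1:z
completions by unplaced set U, small U first (add the entries for U minus each lowest piece of U):
  |U|=1: {5}:1
  |U|=2: {4,5}:1
  |U|=3: {2,4,5}:1  {3,4,5}:1
  |U|=4: {0,3,4,5}:1  {1,2,4,5}:1  {2,3,4,5}:2
  start at 0(y): 3
  start at 1(z): 3
sum over floor = 6

6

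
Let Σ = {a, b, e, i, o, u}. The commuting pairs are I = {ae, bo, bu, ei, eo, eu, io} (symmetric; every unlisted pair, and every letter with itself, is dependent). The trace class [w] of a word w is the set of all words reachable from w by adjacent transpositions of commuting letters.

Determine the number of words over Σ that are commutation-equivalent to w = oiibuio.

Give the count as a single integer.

drop 0:o onto floor
drop 1:i onto floor
drop 2:i onto {1:i}
drop 3:b onto {2:i}
drop 4:u onto {0:o, 2:i}
drop 5:i onto {3:b, 4:u}
drop 6:o onto {4:u}
ground layer = {0:o, 1:i}
drop-orders for the pieces not yet dropped (sum over which currently-grounded one goes next):
  1 to go: {5} 1  {6} 1
  2 to go: {3,5} 1  {5,6} 2
  3 to go: {3,5,6} 3  {4,5,6} 2
  4 to go: {0,4,5,6} 2  {3,4,5,6} 5
  5 to go: {0,3,4,5,6} 7  {2,3,4,5,6} 5
  if 0:o drops first: 5 orders
  if 1:i drops first: 12 orders
heap linearizations: 17

17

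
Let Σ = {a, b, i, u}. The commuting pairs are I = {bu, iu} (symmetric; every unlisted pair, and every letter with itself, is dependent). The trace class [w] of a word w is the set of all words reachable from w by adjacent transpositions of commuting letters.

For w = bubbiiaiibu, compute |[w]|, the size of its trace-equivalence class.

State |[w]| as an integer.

24

#0=b has no predecessor
#1=u has no predecessor
#2=b depends on [0:b]
#3=b depends on [2:b]
#4=i depends on [3:b]
#5=i depends on [4:i]
#6=a depends on [1:u, 5:i]
#7=i depends on [6:a]
#8=i depends on [7:i]
#9=b depends on [8:i]
#10=u depends on [6:a]
sources: [0:b, 1:u]
N(rest) = Σ N(rest − s) over sources s of rest; N(one piece) = 1:
  size 1 → [9]=1  [10]=1
  size 2 → [8,9]=1  [9,10]=2
  size 3 → [7,8,9]=1  [8,9,10]=3
  size 4 → [7,8,9,10]=4
  size 5 → [6,7,8,9,10]=4
  size 6 → [1,6,7,8,9,10]=4  [5,6,7,8,9,10]=4
  size 7 → [1,5,6,7,8,9,10]=8  [4,5,6,7,8,9,10]=4
  size 8 → [1,4,5,6,7,8,9,10]=12  [3,4,5,6,7,8,9,10]=4
  size 9 → [1,3,4,5,6,7,8,9,10]=16  [2,3,4,5,6,7,8,9,10]=4
  first=0(b) contributes 20
  first=1(u) contributes 4
|[w]| = 24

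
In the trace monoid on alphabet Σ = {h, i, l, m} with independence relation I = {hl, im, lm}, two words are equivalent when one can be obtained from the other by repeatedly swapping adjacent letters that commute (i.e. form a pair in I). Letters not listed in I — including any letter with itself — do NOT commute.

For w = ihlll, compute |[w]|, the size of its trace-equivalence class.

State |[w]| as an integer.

#0=i has no predecessor
#1=h depends on [0:i]
#2=l depends on [0:i]
#3=l depends on [2:l]
#4=l depends on [3:l]
sources: [0:i]
N(rest) = Σ N(rest − s) over sources s of rest; N(one piece) = 1:
  size 1 → [1]=1  [4]=1
  size 2 → [1,4]=2  [3,4]=1
  size 3 → [1,3,4]=3  [2,3,4]=1
  first=0(i) contributes 4

4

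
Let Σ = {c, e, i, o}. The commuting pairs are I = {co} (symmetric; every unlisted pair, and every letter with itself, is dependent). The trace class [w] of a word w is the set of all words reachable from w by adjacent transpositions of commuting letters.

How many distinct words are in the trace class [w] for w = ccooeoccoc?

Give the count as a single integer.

#0=c has no predecessor
#1=c depends on [0:c]
#2=o has no predecessor
#3=o depends on [2:o]
#4=e depends on [1:c, 3:o]
#5=o depends on [4:e]
#6=c depends on [4:e]
#7=c depends on [6:c]
#8=o depends on [5:o]
#9=c depends on [7:c]
sources: [0:c, 2:o]
N(rest) = Σ N(rest − s) over sources s of rest; N(one piece) = 1:
  size 1 → [8]=1  [9]=1
  size 2 → [5,8]=1  [7,9]=1  [8,9]=2
  size 3 → [5,8,9]=3  [6,7,9]=1  [7,8,9]=3
  size 4 → [5,7,8,9]=6  [6,7,8,9]=4
  size 5 → [5,6,7,8,9]=10
  size 6 → [4,5,6,7,8,9]=10
  size 7 → [1,4,5,6,7,8,9]=10  [3,4,5,6,7,8,9]=10
  size 8 → [0,1,4,5,6,7,8,9]=10  [1,3,4,5,6,7,8,9]=20  [2,3,4,5,6,7,8,9]=10
  first=0(c) contributes 30
  first=2(o) contributes 30
|[w]| = 60

60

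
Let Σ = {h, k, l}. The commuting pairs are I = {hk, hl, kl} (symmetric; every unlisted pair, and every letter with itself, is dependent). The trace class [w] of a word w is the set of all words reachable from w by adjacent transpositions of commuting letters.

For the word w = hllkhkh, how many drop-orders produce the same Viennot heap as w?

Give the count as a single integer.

piece 0:h — minimal
piece 1:l — minimal
piece 2:l rests on {1:l}
piece 3:k — minimal
piece 4:h rests on {0:h}
piece 5:k rests on {3:k}
piece 6:h rests on {4:h}
minimal pieces: {0:h, 1:l, 3:k}
ways to finish when only these pieces remain (= sum over removing one remaining piece with nothing left below it):
  1 left: {2}→1  {5}→1  {6}→1
  2 left: {1,2}→1  {2,5}→2  {2,6}→2  {3,5}→1  {4,6}→1  {5,6}→2
  3 left: {0,4,6}→1  {1,2,5}→3  {1,2,6}→3  {2,3,5}→3  {2,4,6}→3  {2,5,6}→6  {3,5,6}→3  {4,5,6}→3
  4 left: {0,2,4,6}→4  {0,4,5,6}→4  {1,2,3,5}→6  {1,2,4,6}→6  {1,2,5,6}→12  {2,3,5,6}→12  {2,4,5,6}→12  {3,4,5,6}→6
  5 left: {0,1,2,4,6}→10  {0,2,4,5,6}→20  {0,3,4,5,6}→10  {1,2,3,5,6}→30  {1,2,4,5,6}→30  {2,3,4,5,6}→30
  placing 0:h first → 90 extensions
  placing 1:l first → 60 extensions
  placing 3:k first → 60 extensions
total linear extensions = 210

210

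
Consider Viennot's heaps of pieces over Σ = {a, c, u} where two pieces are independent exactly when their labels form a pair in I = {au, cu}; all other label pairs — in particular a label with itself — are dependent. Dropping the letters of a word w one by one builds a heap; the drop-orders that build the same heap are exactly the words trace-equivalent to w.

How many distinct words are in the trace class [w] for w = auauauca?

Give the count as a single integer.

drop 0:a onto floor
drop 1:u onto floor
drop 2:a onto {0:a}
drop 3:u onto {1:u}
drop 4:a onto {2:a}
drop 5:u onto {3:u}
drop 6:c onto {4:a}
drop 7:a onto {6:c}
ground layer = {0:a, 1:u}
drop-orders for the pieces not yet dropped (sum over which currently-grounded one goes next):
  1 to go: {5} 1  {7} 1
  2 to go: {3,5} 1  {5,7} 2  {6,7} 1
  3 to go: {1,3,5} 1  {3,5,7} 3  {4,6,7} 1  {5,6,7} 3
  4 to go: {1,3,5,7} 4  {2,4,6,7} 1  {3,5,6,7} 6  {4,5,6,7} 4
  5 to go: {0,2,4,6,7} 1  {1,3,5,6,7} 10  {2,4,5,6,7} 5  {3,4,5,6,7} 10
  6 to go: {0,2,4,5,6,7} 6  {1,3,4,5,6,7} 20  {2,3,4,5,6,7} 15
  if 0:a drops first: 35 orders
  if 1:u drops first: 21 orders
heap linearizations: 56

56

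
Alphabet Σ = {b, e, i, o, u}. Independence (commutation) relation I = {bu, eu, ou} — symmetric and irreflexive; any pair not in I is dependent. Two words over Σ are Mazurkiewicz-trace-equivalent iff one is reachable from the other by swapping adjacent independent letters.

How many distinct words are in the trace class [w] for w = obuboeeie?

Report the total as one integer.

7

drop 0:o onto floor
drop 1:b onto {0:o}
drop 2:u onto floor
drop 3:b onto {1:b}
drop 4:o onto {3:b}
drop 5:e onto {4:o}
drop 6:e onto {5:e}
drop 7:i onto {2:u, 6:e}
drop 8:e onto {7:i}
ground layer = {0:o, 2:u}
drop-orders for the pieces not yet dropped (sum over which currently-grounded one goes next):
  1 to go: {8} 1
  2 to go: {7,8} 1
  3 to go: {2,7,8} 1  {6,7,8} 1
  4 to go: {2,6,7,8} 2  {5,6,7,8} 1
  5 to go: {2,5,6,7,8} 3  {4,5,6,7,8} 1
  6 to go: {2,4,5,6,7,8} 4  {3,4,5,6,7,8} 1
  7 to go: {1,3,4,5,6,7,8} 1  {2,3,4,5,6,7,8} 5
  if 0:o drops first: 6 orders
  if 2:u drops first: 1 orders
heap linearizations: 7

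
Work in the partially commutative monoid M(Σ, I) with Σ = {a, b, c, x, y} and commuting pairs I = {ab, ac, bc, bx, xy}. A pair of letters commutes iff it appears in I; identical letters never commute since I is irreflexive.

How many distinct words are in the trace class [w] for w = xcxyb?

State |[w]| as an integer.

3

drop 0:x onto floor
drop 1:c onto {0:x}
drop 2:x onto {1:c}
drop 3:y onto {1:c}
drop 4:b onto {3:y}
ground layer = {0:x}
drop-orders for the pieces not yet dropped (sum over which currently-grounded one goes next):
  1 to go: {2} 1  {4} 1
  2 to go: {2,4} 2  {3,4} 1
  3 to go: {2,3,4} 3
  if 0:x drops first: 3 orders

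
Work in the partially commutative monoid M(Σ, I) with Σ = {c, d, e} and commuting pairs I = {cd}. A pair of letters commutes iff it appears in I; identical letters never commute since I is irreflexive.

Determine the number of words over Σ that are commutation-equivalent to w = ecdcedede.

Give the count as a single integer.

#0=e has no predecessor
#1=c depends on [0:e]
#2=d depends on [0:e]
#3=c depends on [1:c]
#4=e depends on [2:d, 3:c]
#5=d depends on [4:e]
#6=e depends on [5:d]
#7=d depends on [6:e]
#8=e depends on [7:d]
sources: [0:e]
N(rest) = Σ N(rest − s) over sources s of rest; N(one piece) = 1:
  size 1 → [8]=1
  size 2 → [7,8]=1
  size 3 → [6,7,8]=1
  size 4 → [5,6,7,8]=1
  size 5 → [4,5,6,7,8]=1
  size 6 → [2,4,5,6,7,8]=1  [3,4,5,6,7,8]=1
  size 7 → [1,3,4,5,6,7,8]=1  [2,3,4,5,6,7,8]=2
  first=0(e) contributes 3

3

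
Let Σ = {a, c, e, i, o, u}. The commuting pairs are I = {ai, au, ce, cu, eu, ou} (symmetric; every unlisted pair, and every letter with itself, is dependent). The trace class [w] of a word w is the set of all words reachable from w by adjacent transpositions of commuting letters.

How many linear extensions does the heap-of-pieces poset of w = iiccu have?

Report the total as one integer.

3

drop 0:i onto floor
drop 1:i onto {0:i}
drop 2:c onto {1:i}
drop 3:c onto {2:c}
drop 4:u onto {1:i}
ground layer = {0:i}
drop-orders for the pieces not yet dropped (sum over which currently-grounded one goes next):
  1 to go: {3} 1  {4} 1
  2 to go: {2,3} 1  {3,4} 2
  3 to go: {2,3,4} 3
  if 0:i drops first: 3 orders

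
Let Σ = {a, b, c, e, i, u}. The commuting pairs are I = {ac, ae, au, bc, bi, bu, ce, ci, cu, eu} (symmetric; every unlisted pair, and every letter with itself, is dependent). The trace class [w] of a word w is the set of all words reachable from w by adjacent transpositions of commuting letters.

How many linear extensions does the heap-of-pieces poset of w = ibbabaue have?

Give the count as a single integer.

36

piece 0:i — minimal
piece 1:b — minimal
piece 2:b rests on {1:b}
piece 3:a rests on {0:i, 2:b}
piece 4:b rests on {3:a}
piece 5:a rests on {4:b}
piece 6:u rests on {0:i}
piece 7:e rests on {4:b}
minimal pieces: {0:i, 1:b}
ways to finish when only these pieces remain (= sum over removing one remaining piece with nothing left below it):
  1 left: {5}→1  {6}→1  {7}→1
  2 left: {5,6}→2  {5,7}→2  {6,7}→2
  3 left: {4,5,7}→2  {5,6,7}→6
  4 left: {3,4,5,7}→2  {4,5,6,7}→8
  5 left: {2,3,4,5,7}→2  {3,4,5,6,7}→10
  6 left: {0,3,4,5,6,7}→10  {1,2,3,4,5,7}→2  {2,3,4,5,6,7}→12
  placing 0:i first → 14 extensions
  placing 1:b first → 22 extensions
total linear extensions = 36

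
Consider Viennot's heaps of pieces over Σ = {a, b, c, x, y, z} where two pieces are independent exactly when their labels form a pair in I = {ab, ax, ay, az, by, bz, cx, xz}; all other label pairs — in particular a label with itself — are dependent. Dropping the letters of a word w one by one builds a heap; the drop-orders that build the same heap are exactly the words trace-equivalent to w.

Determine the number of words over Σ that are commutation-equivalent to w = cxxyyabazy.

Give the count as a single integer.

425

#0=c has no predecessor
#1=x has no predecessor
#2=x depends on [1:x]
#3=y depends on [0:c, 2:x]
#4=y depends on [3:y]
#5=a depends on [0:c]
#6=b depends on [0:c, 2:x]
#7=a depends on [5:a]
#8=z depends on [4:y]
#9=y depends on [8:z]
sources: [0:c, 1:x]
N(rest) = Σ N(rest − s) over sources s of rest; N(one piece) = 1:
  size 1 → [6]=1  [7]=1  [9]=1
  size 2 → [5,7]=1  [6,7]=2  [6,9]=2  [7,9]=2  [8,9]=1
  size 3 → [4,8,9]=1  [5,6,7]=3  [5,7,9]=3  [6,7,9]=6  [6,8,9]=3  [7,8,9]=3
  size 4 → [3,4,8,9]=1  [4,6,8,9]=4  [4,7,8,9]=4  [5,6,7,9]=12  [5,7,8,9]=6  [6,7,8,9]=12
  size 5 → [3,4,6,8,9]=5  [3,4,7,8,9]=5  [4,5,7,8,9]=10  [4,6,7,8,9]=20  [5,6,7,8,9]=30
  size 6 → [2,3,4,6,8,9]=5  [3,4,5,7,8,9]=15  [3,4,6,7,8,9]=30  [4,5,6,7,8,9]=60
  size 7 → [1,2,3,4,6,8,9]=5  [2,3,4,6,7,8,9]=35  [3,4,5,6,7,8,9]=105
  size 8 → [0,3,4,5,6,7,8,9]=105  [1,2,3,4,6,7,8,9]=40  [2,3,4,5,6,7,8,9]=140
  first=0(c) contributes 180
  first=1(x) contributes 245
|[w]| = 425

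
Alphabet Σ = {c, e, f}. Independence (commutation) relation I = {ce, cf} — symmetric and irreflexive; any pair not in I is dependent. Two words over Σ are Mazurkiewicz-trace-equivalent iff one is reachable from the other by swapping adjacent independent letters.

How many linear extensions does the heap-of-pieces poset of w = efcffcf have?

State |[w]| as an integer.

piece 0:e — minimal
piece 1:f rests on {0:e}
piece 2:c — minimal
piece 3:f rests on {1:f}
piece 4:f rests on {3:f}
piece 5:c rests on {2:c}
piece 6:f rests on {4:f}
minimal pieces: {0:e, 2:c}
ways to finish when only these pieces remain (= sum over removing one remaining piece with nothing left below it):
  1 left: {5}→1  {6}→1
  2 left: {2,5}→1  {4,6}→1  {5,6}→2
  3 left: {2,5,6}→3  {3,4,6}→1  {4,5,6}→3
  4 left: {1,3,4,6}→1  {2,4,5,6}→6  {3,4,5,6}→4
  5 left: {0,1,3,4,6}→1  {1,3,4,5,6}→5  {2,3,4,5,6}→10
  placing 0:e first → 15 extensions
  placing 2:c first → 6 extensions
total linear extensions = 21

21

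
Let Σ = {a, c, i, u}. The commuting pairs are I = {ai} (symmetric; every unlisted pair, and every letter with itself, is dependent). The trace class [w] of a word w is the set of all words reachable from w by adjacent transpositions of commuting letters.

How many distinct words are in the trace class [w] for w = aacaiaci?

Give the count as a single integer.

drop 0:a onto floor
drop 1:a onto {0:a}
drop 2:c onto {1:a}
drop 3:a onto {2:c}
drop 4:i onto {2:c}
drop 5:a onto {3:a}
drop 6:c onto {4:i, 5:a}
drop 7:i onto {6:c}
ground layer = {0:a}
drop-orders for the pieces not yet dropped (sum over which currently-grounded one goes next):
  1 to go: {7} 1
  2 to go: {6,7} 1
  3 to go: {4,6,7} 1  {5,6,7} 1
  4 to go: {3,5,6,7} 1  {4,5,6,7} 2
  5 to go: {3,4,5,6,7} 3
  6 to go: {2,3,4,5,6,7} 3
  if 0:a drops first: 3 orders

3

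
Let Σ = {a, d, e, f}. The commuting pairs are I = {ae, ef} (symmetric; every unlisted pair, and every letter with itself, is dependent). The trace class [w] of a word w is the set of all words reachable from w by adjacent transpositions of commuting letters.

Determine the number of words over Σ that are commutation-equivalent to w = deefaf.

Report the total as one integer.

10

0(d) covers ∅
1(e) covers 0:d
2(e) covers 1:e
3(f) covers 0:d
4(a) covers 3:f
5(f) covers 4:a
floor of heap: 0:d
completions by unplaced set U, small U first (add the entries for U minus each lowest piece of U):
  |U|=1: {2}:1  {5}:1
  |U|=2: {1,2}:1  {2,5}:2  {4,5}:1
  |U|=3: {1,2,5}:3  {2,4,5}:3  {3,4,5}:1
  |U|=4: {1,2,4,5}:6  {2,3,4,5}:4
  start at 0(d): 10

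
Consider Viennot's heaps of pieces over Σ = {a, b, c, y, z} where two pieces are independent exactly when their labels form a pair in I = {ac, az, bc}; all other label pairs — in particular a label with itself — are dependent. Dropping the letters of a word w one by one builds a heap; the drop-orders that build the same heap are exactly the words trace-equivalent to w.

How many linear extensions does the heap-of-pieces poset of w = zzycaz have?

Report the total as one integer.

drop 0:z onto floor
drop 1:z onto {0:z}
drop 2:y onto {1:z}
drop 3:c onto {2:y}
drop 4:a onto {2:y}
drop 5:z onto {3:c}
ground layer = {0:z}
drop-orders for the pieces not yet dropped (sum over which currently-grounded one goes next):
  1 to go: {4} 1  {5} 1
  2 to go: {3,5} 1  {4,5} 2
  3 to go: {3,4,5} 3
  4 to go: {2,3,4,5} 3
  if 0:z drops first: 3 orders

3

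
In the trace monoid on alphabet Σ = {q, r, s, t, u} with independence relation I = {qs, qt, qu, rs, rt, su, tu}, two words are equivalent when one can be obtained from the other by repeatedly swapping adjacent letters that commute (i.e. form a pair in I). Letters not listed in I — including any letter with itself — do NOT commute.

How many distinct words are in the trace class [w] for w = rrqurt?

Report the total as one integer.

12

#0=r has no predecessor
#1=r depends on [0:r]
#2=q depends on [1:r]
#3=u depends on [1:r]
#4=r depends on [2:q, 3:u]
#5=t has no predecessor
sources: [0:r, 5:t]
N(rest) = Σ N(rest − s) over sources s of rest; N(one piece) = 1:
  size 1 → [4]=1  [5]=1
  size 2 → [2,4]=1  [3,4]=1  [4,5]=2
  size 3 → [2,3,4]=2  [2,4,5]=3  [3,4,5]=3
  size 4 → [1,2,3,4]=2  [2,3,4,5]=8
  first=0(r) contributes 10
  first=5(t) contributes 2
|[w]| = 12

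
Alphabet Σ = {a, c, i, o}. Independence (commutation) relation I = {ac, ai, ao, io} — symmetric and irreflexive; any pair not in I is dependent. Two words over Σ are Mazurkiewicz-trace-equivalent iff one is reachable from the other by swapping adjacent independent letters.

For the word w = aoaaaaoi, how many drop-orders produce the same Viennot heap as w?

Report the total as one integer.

168

0(a) covers ∅
1(o) covers ∅
2(a) covers 0:a
3(a) covers 2:a
4(a) covers 3:a
5(a) covers 4:a
6(o) covers 1:o
7(i) covers ∅
floor of heap: 0:a, 1:o, 7:i
completions by unplaced set U, small U first (add the entries for U minus each lowest piece of U):
  |U|=1: {5}:1  {6}:1  {7}:1
  |U|=2: {1,6}:1  {4,5}:1  {5,6}:2  {5,7}:2  {6,7}:2
  |U|=3: {1,5,6}:3  {1,6,7}:3  {3,4,5}:1  {4,5,6}:3  {4,5,7}:3  {5,6,7}:6
  |U|=4: {1,4,5,6}:6  {1,5,6,7}:12  {2,3,4,5}:1  {3,4,5,6}:4  {3,4,5,7}:4  {4,5,6,7}:12
  |U|=5: {0,2,3,4,5}:1  {1,3,4,5,6}:10  {1,4,5,6,7}:30  {2,3,4,5,6}:5  {2,3,4,5,7}:5  {3,4,5,6,7}:20
  |U|=6: {0,2,3,4,5,6}:6  {0,2,3,4,5,7}:6  {1,2,3,4,5,6}:15  {1,3,4,5,6,7}:60  {2,3,4,5,6,7}:30
  start at 0(a): 105
  start at 1(o): 42
  start at 7(i): 21
sum over floor = 168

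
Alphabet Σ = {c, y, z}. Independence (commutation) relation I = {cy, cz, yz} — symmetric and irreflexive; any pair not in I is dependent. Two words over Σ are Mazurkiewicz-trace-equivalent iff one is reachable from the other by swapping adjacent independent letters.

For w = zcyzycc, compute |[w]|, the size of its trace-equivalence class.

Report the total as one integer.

210

0(z) covers ∅
1(c) covers ∅
2(y) covers ∅
3(z) covers 0:z
4(y) covers 2:y
5(c) covers 1:c
6(c) covers 5:c
floor of heap: 0:z, 1:c, 2:y
completions by unplaced set U, small U first (add the entries for U minus each lowest piece of U):
  |U|=1: {3}:1  {4}:1  {6}:1
  |U|=2: {0,3}:1  {2,4}:1  {3,4}:2  {3,6}:2  {4,6}:2  {5,6}:1
  |U|=3: {0,3,4}:3  {0,3,6}:3  {1,5,6}:1  {2,3,4}:3  {2,4,6}:3  {3,4,6}:6  {3,5,6}:3  {4,5,6}:3
  |U|=4: {0,2,3,4}:6  {0,3,4,6}:12  {0,3,5,6}:6  {1,3,5,6}:4  {1,4,5,6}:4  {2,3,4,6}:12  {2,4,5,6}:6  {3,4,5,6}:12
  |U|=5: {0,1,3,5,6}:10  {0,2,3,4,6}:30  {0,3,4,5,6}:30  {1,2,4,5,6}:10  {1,3,4,5,6}:20  {2,3,4,5,6}:30
  start at 0(z): 60
  start at 1(c): 90
  start at 2(y): 60
sum over floor = 210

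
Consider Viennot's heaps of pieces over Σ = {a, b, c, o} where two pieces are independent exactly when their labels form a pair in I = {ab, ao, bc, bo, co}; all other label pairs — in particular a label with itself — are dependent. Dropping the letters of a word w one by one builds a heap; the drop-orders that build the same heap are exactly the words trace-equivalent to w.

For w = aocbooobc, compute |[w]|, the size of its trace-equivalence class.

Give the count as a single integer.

1260

piece 0:a — minimal
piece 1:o — minimal
piece 2:c rests on {0:a}
piece 3:b — minimal
piece 4:o rests on {1:o}
piece 5:o rests on {4:o}
piece 6:o rests on {5:o}
piece 7:b rests on {3:b}
piece 8:c rests on {2:c}
minimal pieces: {0:a, 1:o, 3:b}
ways to finish when only these pieces remain (= sum over removing one remaining piece with nothing left below it):
  1 left: {6}→1  {7}→1  {8}→1
  2 left: {2,8}→1  {3,7}→1  {5,6}→1  {6,7}→2  {6,8}→2  {7,8}→2
  3 left: {0,2,8}→1  {2,6,8}→3  {2,7,8}→3  {3,6,7}→3  {3,7,8}→3  {4,5,6}→1  {5,6,7}→3  {5,6,8}→3  {6,7,8}→6
  4 left: {0,2,6,8}→4  {0,2,7,8}→4  {1,4,5,6}→1  {2,3,7,8}→6  {2,5,6,8}→6  {2,6,7,8}→12  {3,5,6,7}→6  {3,6,7,8}→12  {4,5,6,7}→4  {4,5,6,8}→4  {5,6,7,8}→12
  5 left: {0,2,3,7,8}→10  {0,2,5,6,8}→10  {0,2,6,7,8}→20  {1,4,5,6,7}→5  {1,4,5,6,8}→5  {2,3,6,7,8}→30  {2,4,5,6,8}→10  {2,5,6,7,8}→30  {3,4,5,6,7}→10  {3,5,6,7,8}→30  {4,5,6,7,8}→20
  6 left: {0,2,3,6,7,8}→60  {0,2,4,5,6,8}→20  {0,2,5,6,7,8}→60  {1,2,4,5,6,8}→15  {1,3,4,5,6,7}→15  {1,4,5,6,7,8}→30  {2,3,5,6,7,8}→90  {2,4,5,6,7,8}→60  {3,4,5,6,7,8}→60
  7 left: {0,1,2,4,5,6,8}→35  {0,2,3,5,6,7,8}→210  {0,2,4,5,6,7,8}→140  {1,2,4,5,6,7,8}→105  {1,3,4,5,6,7,8}→105  {2,3,4,5,6,7,8}→210
  placing 0:a first → 420 extensions
  placing 1:o first → 560 extensions
  placing 3:b first → 280 extensions
total linear extensions = 1260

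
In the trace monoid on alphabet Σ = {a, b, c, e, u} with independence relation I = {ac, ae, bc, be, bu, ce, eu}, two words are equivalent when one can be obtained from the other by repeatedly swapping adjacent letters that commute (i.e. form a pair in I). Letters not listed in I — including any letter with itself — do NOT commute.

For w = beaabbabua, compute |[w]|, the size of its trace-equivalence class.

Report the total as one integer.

20

0(b) covers ∅
1(e) covers ∅
2(a) covers 0:b
3(a) covers 2:a
4(b) covers 3:a
5(b) covers 4:b
6(a) covers 5:b
7(b) covers 6:a
8(u) covers 6:a
9(a) covers 7:b, 8:u
floor of heap: 0:b, 1:e
completions by unplaced set U, small U first (add the entries for U minus each lowest piece of U):
  |U|=1: {1}:1  {9}:1
  |U|=2: {1,9}:2  {7,9}:1  {8,9}:1
  |U|=3: {1,7,9}:3  {1,8,9}:3  {7,8,9}:2
  |U|=4: {1,7,8,9}:8  {6,7,8,9}:2
  |U|=5: {1,6,7,8,9}:10  {5,6,7,8,9}:2
  |U|=6: {1,5,6,7,8,9}:12  {4,5,6,7,8,9}:2
  |U|=7: {1,4,5,6,7,8,9}:14  {3,4,5,6,7,8,9}:2
  |U|=8: {1,3,4,5,6,7,8,9}:16  {2,3,4,5,6,7,8,9}:2
  start at 0(b): 18
  start at 1(e): 2
sum over floor = 20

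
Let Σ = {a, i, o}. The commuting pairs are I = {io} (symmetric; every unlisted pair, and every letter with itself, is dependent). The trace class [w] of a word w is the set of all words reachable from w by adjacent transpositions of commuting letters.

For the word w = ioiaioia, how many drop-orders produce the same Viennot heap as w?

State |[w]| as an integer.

drop 0:i onto floor
drop 1:o onto floor
drop 2:i onto {0:i}
drop 3:a onto {1:o, 2:i}
drop 4:i onto {3:a}
drop 5:o onto {3:a}
drop 6:i onto {4:i}
drop 7:a onto {5:o, 6:i}
ground layer = {0:i, 1:o}
drop-orders for the pieces not yet dropped (sum over which currently-grounded one goes next):
  1 to go: {7} 1
  2 to go: {5,7} 1  {6,7} 1
  3 to go: {4,6,7} 1  {5,6,7} 2
  4 to go: {4,5,6,7} 3
  5 to go: {3,4,5,6,7} 3
  6 to go: {1,3,4,5,6,7} 3  {2,3,4,5,6,7} 3
  if 0:i drops first: 6 orders
  if 1:o drops first: 3 orders
heap linearizations: 9

9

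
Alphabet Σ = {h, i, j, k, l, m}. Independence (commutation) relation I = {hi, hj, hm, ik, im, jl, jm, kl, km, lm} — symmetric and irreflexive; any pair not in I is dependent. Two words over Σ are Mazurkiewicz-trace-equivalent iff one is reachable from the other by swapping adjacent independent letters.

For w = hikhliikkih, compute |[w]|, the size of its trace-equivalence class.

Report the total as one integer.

piece 0:h — minimal
piece 1:i — minimal
piece 2:k rests on {0:h}
piece 3:h rests on {2:k}
piece 4:l rests on {1:i, 3:h}
piece 5:i rests on {4:l}
piece 6:i rests on {5:i}
piece 7:k rests on {3:h}
piece 8:k rests on {7:k}
piece 9:i rests on {6:i}
piece 10:h rests on {4:l, 8:k}
minimal pieces: {0:h, 1:i}
ways to finish when only these pieces remain (= sum over removing one remaining piece with nothing left below it):
  1 left: {9}→1  {10}→1
  2 left: {6,9}→1  {8,10}→1  {9,10}→2
  3 left: {5,6,9}→1  {6,9,10}→3  {7,8,10}→1  {8,9,10}→3
  4 left: {5,6,9,10}→4  {6,8,9,10}→6  {7,8,9,10}→4
  5 left: {4,5,6,9,10}→4  {5,6,8,9,10}→10  {6,7,8,9,10}→10
  6 left: {1,4,5,6,9,10}→4  {4,5,6,8,9,10}→14  {5,6,7,8,9,10}→20
  7 left: {1,4,5,6,8,9,10}→18  {4,5,6,7,8,9,10}→34
  8 left: {1,4,5,6,7,8,9,10}→52  {3,4,5,6,7,8,9,10}→34
  9 left: {1,3,4,5,6,7,8,9,10}→86  {2,3,4,5,6,7,8,9,10}→34
  placing 0:h first → 120 extensions
  placing 1:i first → 34 extensions
total linear extensions = 154

154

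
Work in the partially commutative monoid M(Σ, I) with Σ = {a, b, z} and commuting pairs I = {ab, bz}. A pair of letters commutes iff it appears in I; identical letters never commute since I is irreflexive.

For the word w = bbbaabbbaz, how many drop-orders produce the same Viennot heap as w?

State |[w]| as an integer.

drop 0:b onto floor
drop 1:b onto {0:b}
drop 2:b onto {1:b}
drop 3:a onto floor
drop 4:a onto {3:a}
drop 5:b onto {2:b}
drop 6:b onto {5:b}
drop 7:b onto {6:b}
drop 8:a onto {4:a}
drop 9:z onto {8:a}
ground layer = {0:b, 3:a}
drop-orders for the pieces not yet dropped (sum over which currently-grounded one goes next):
  1 to go: {7} 1  {9} 1
  2 to go: {6,7} 1  {7,9} 2  {8,9} 1
  3 to go: {4,8,9} 1  {5,6,7} 1  {6,7,9} 3  {7,8,9} 3
  4 to go: {2,5,6,7} 1  {3,4,8,9} 1  {4,7,8,9} 4  {5,6,7,9} 4  {6,7,8,9} 6
  5 to go: {1,2,5,6,7} 1  {2,5,6,7,9} 5  {3,4,7,8,9} 5  {4,6,7,8,9} 10  {5,6,7,8,9} 10
  6 to go: {0,1,2,5,6,7} 1  {1,2,5,6,7,9} 6  {2,5,6,7,8,9} 15  {3,4,6,7,8,9} 15  {4,5,6,7,8,9} 20
  7 to go: {0,1,2,5,6,7,9} 7  {1,2,5,6,7,8,9} 21  {2,4,5,6,7,8,9} 35  {3,4,5,6,7,8,9} 35
  8 to go: {0,1,2,5,6,7,8,9} 28  {1,2,4,5,6,7,8,9} 56  {2,3,4,5,6,7,8,9} 70
  if 0:b drops first: 126 orders
  if 3:a drops first: 84 orders
heap linearizations: 210

210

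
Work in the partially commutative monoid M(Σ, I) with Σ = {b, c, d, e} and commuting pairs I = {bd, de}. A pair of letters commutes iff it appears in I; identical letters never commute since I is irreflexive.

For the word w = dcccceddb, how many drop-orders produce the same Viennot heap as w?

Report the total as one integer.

6

piece 0:d — minimal
piece 1:c rests on {0:d}
piece 2:c rests on {1:c}
piece 3:c rests on {2:c}
piece 4:c rests on {3:c}
piece 5:e rests on {4:c}
piece 6:d rests on {4:c}
piece 7:d rests on {6:d}
piece 8:b rests on {5:e}
minimal pieces: {0:d}
ways to finish when only these pieces remain (= sum over removing one remaining piece with nothing left below it):
  1 left: {7}→1  {8}→1
  2 left: {5,8}→1  {6,7}→1  {7,8}→2
  3 left: {5,7,8}→3  {6,7,8}→3
  4 left: {5,6,7,8}→6
  5 left: {4,5,6,7,8}→6
  6 left: {3,4,5,6,7,8}→6
  7 left: {2,3,4,5,6,7,8}→6
  placing 0:d first → 6 extensions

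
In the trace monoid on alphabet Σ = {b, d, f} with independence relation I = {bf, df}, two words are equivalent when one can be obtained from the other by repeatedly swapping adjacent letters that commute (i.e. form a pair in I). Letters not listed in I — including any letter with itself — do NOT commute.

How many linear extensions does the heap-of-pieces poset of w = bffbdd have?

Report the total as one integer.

15

drop 0:b onto floor
drop 1:f onto floor
drop 2:f onto {1:f}
drop 3:b onto {0:b}
drop 4:d onto {3:b}
drop 5:d onto {4:d}
ground layer = {0:b, 1:f}
drop-orders for the pieces not yet dropped (sum over which currently-grounded one goes next):
  1 to go: {2} 1  {5} 1
  2 to go: {1,2} 1  {2,5} 2  {4,5} 1
  3 to go: {1,2,5} 3  {2,4,5} 3  {3,4,5} 1
  4 to go: {0,3,4,5} 1  {1,2,4,5} 6  {2,3,4,5} 4
  if 0:b drops first: 10 orders
  if 1:f drops first: 5 orders
heap linearizations: 15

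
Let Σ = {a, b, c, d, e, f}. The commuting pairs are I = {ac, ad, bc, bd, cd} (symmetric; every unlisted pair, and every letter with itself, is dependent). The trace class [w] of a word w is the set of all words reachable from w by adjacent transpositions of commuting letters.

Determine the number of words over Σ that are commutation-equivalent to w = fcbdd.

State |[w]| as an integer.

piece 0:f — minimal
piece 1:c rests on {0:f}
piece 2:b rests on {0:f}
piece 3:d rests on {0:f}
piece 4:d rests on {3:d}
minimal pieces: {0:f}
ways to finish when only these pieces remain (= sum over removing one remaining piece with nothing left below it):
  1 left: {1}→1  {2}→1  {4}→1
  2 left: {1,2}→2  {1,4}→2  {2,4}→2  {3,4}→1
  3 left: {1,2,4}→6  {1,3,4}→3  {2,3,4}→3
  placing 0:f first → 12 extensions

12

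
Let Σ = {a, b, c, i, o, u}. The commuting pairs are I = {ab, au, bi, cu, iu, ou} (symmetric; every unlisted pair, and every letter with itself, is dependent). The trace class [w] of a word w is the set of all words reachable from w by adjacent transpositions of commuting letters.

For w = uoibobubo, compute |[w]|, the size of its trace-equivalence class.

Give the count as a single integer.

5

drop 0:u onto floor
drop 1:o onto floor
drop 2:i onto {1:o}
drop 3:b onto {0:u, 1:o}
drop 4:o onto {2:i, 3:b}
drop 5:b onto {4:o}
drop 6:u onto {5:b}
drop 7:b onto {6:u}
drop 8:o onto {7:b}
ground layer = {0:u, 1:o}
drop-orders for the pieces not yet dropped (sum over which currently-grounded one goes next):
  1 to go: {8} 1
  2 to go: {7,8} 1
  3 to go: {6,7,8} 1
  4 to go: {5,6,7,8} 1
  5 to go: {4,5,6,7,8} 1
  6 to go: {2,4,5,6,7,8} 1  {3,4,5,6,7,8} 1
  7 to go: {0,3,4,5,6,7,8} 1  {2,3,4,5,6,7,8} 2
  if 0:u drops first: 2 orders
  if 1:o drops first: 3 orders
heap linearizations: 5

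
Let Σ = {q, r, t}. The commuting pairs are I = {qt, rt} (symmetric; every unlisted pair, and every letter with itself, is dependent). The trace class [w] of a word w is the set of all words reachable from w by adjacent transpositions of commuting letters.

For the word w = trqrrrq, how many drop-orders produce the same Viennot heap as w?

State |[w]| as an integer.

0(t) covers ∅
1(r) covers ∅
2(q) covers 1:r
3(r) covers 2:q
4(r) covers 3:r
5(r) covers 4:r
6(q) covers 5:r
floor of heap: 0:t, 1:r
completions by unplaced set U, small U first (add the entries for U minus each lowest piece of U):
  |U|=1: {0}:1  {6}:1
  |U|=2: {0,6}:2  {5,6}:1
  |U|=3: {0,5,6}:3  {4,5,6}:1
  |U|=4: {0,4,5,6}:4  {3,4,5,6}:1
  |U|=5: {0,3,4,5,6}:5  {2,3,4,5,6}:1
  start at 0(t): 1
  start at 1(r): 6
sum over floor = 7

7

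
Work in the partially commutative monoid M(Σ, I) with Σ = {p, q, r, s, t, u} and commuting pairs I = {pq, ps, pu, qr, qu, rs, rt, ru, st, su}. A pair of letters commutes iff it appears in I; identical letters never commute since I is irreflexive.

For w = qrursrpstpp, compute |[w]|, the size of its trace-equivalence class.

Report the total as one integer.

drop 0:q onto floor
drop 1:r onto floor
drop 2:u onto floor
drop 3:r onto {1:r}
drop 4:s onto {0:q}
drop 5:r onto {3:r}
drop 6:p onto {5:r}
drop 7:s onto {4:s}
drop 8:t onto {0:q, 2:u, 6:p}
drop 9:p onto {8:t}
drop 10:p onto {9:p}
ground layer = {0:q, 1:r, 2:u}
drop-orders for the pieces not yet dropped (sum over which currently-grounded one goes next):
  1 to go: {7} 1  {10} 1
  2 to go: {4,7} 1  {7,10} 2  {9,10} 1
  3 to go: {4,7,10} 3  {7,9,10} 3  {8,9,10} 1
  4 to go: {2,8,9,10} 1  {4,7,9,10} 6  {6,8,9,10} 1  {7,8,9,10} 4
  5 to go: {2,6,8,9,10} 2  {2,7,8,9,10} 5  {4,7,8,9,10} 10  {5,6,8,9,10} 1  {6,7,8,9,10} 5
  6 to go: {0,4,7,8,9,10} 10  {2,4,7,8,9,10} 15  {2,5,6,8,9,10} 3  {2,6,7,8,9,10} 12  {3,5,6,8,9,10} 1  {4,6,7,8,9,10} 15  {5,6,7,8,9,10} 6
  7 to go: {0,2,4,7,8,9,10} 25  {0,4,6,7,8,9,10} 25  {1,3,5,6,8,9,10} 1  {2,3,5,6,8,9,10} 4  {2,4,6,7,8,9,10} 42  {2,5,6,7,8,9,10} 21  {3,5,6,7,8,9,10} 7  {4,5,6,7,8,9,10} 21
  8 to go: {0,2,4,6,7,8,9,10} 92  {0,4,5,6,7,8,9,10} 46  {1,2,3,5,6,8,9,10} 5  {1,3,5,6,7,8,9,10} 8  {2,3,5,6,7,8,9,10} 32  {2,4,5,6,7,8,9,10} 84  {3,4,5,6,7,8,9,10} 28
  9 to go: {0,2,4,5,6,7,8,9,10} 222  {0,3,4,5,6,7,8,9,10} 74  {1,2,3,5,6,7,8,9,10} 45  {1,3,4,5,6,7,8,9,10} 36  {2,3,4,5,6,7,8,9,10} 144
  if 0:q drops first: 225 orders
  if 1:r drops first: 440 orders
  if 2:u drops first: 110 orders
heap linearizations: 775

775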